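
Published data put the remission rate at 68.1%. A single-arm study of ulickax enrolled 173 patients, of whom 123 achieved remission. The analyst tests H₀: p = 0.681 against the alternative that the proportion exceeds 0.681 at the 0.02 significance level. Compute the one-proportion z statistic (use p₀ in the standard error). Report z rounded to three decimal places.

p̂ = 123/173 ≈ 0.71098.
Under H₀, SE = √(0.681·0.319/173) = √(0.00125572) = 0.03544.
z = (0.71098 − 0.681)/0.03544 = 0.02998/0.03544 = 0.846.
p-value = P(Z > 0.846) ≈ 0.1987; since p > α = 0.02, fail to reject H₀.

z = 0.846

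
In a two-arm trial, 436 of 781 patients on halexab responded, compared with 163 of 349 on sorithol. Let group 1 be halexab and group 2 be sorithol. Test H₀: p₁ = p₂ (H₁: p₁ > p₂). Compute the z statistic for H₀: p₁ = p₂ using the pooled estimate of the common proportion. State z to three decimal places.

p̂₁ = 436/781 ≈ 0.55826, p̂₂ = 163/349 ≈ 0.46705.
Pooled p̂ = (436+163)/(781+349) = 599/1130 = 0.53009.
SE = √(0.249095 × 0.00414574) = 0.03214.
z = (0.55826 − 0.46705)/0.03214 = 0.09121/0.03214 = 2.838.
p-value = P(Z > 2.838) ≈ 0.0023.

z = 2.838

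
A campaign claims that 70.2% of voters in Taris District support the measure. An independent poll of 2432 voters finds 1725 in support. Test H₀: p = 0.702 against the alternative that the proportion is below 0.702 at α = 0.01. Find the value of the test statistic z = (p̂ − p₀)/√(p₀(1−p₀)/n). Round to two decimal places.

p̂ = 1725/2432 = 0.70929.
Under H₀, SE = √(0.702·0.298/2432) = √(8.60181e-05) = 0.00927.
z = (0.70929 − 0.702)/0.00927 = 0.00729/0.00927 = 0.79.
p-value = P(Z < 0.786) ≈ 0.7842. With α = 0.01, fail to reject H₀.

z = 0.79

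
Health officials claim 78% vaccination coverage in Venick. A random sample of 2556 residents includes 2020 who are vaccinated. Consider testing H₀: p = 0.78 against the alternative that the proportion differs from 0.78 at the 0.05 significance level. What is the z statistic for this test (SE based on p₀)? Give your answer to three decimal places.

z = 1.257

p̂ = 2020/2556 = 0.790297.
Standard error under H₀: √(0.78×0.22/2556) = 0.008194.
z = (0.790297 − 0.78)/0.008194 = 0.010297/0.008194 = 1.257.
Two-sided p-value ≈ 2·Φ(−1.257) = 0.2088, so at α = 0.05 we fail to reject H₀.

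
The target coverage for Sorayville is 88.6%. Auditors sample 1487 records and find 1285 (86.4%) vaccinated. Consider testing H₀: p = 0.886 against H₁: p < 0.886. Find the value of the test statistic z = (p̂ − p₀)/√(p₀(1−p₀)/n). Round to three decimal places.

z = -2.650

p̂ = 1285/1487 ≈ 0.86416.
Under H₀, SE = √(0.886·0.114/1487) = √(6.79247e-05) = 0.00824.
z = (0.86416 − 0.886)/0.00824 = -0.02184/0.00824 = -2.650.
p-value = P(Z < -2.650) ≈ 0.0040.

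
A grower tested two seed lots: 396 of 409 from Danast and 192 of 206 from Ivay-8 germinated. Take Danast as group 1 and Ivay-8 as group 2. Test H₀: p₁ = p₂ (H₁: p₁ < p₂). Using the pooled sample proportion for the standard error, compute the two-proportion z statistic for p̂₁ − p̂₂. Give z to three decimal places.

p̂₁ = 396/409 = 0.96822, p̂₂ = 192/206 = 0.93204.
Pooled p̂ = (396+192)/(409+206) = 588/615 = 0.95610.
SE = √(p̂(1−p̂)(1/n₁+1/n₂)) = √(0.95610·0.04390·0.00729936) = √(0.000306391) = 0.01750.
z = (0.96822 − 0.93204)/0.01750 = 0.03618/0.01750 = 2.067.
p-value = P(Z < 2.067) ≈ 0.9806.

z = 2.067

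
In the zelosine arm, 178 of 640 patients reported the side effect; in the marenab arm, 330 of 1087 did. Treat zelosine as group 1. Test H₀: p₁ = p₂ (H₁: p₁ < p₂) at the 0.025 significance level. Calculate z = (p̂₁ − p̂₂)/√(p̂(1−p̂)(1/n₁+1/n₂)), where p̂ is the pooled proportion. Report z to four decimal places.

z = -1.1216

p̂₁ = 178/640 = 0.278125, p̂₂ = 330/1087 = 0.303588.
Pooled p̂ = (178+330)/(640+1087) = 508/1727 = 0.294152.
SE = √(0.207626 × 0.00248246) = 0.022703.
z = (0.278125 − 0.303588)/0.022703 = -0.025463/0.022703 = -1.1216.
p-value = P(Z < -1.122) ≈ 0.1310, so at α = 0.025 we fail to reject H₀.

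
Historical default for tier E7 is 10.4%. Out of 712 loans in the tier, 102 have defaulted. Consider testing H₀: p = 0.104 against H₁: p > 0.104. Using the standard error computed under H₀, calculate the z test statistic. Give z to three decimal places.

z = 3.432

p̂ = 102/712 ≈ 0.14326.
SE = √(p₀(1−p₀)/n) = √(0.093184/712) = 0.01144.
z = (0.14326 − 0.104)/0.01144 = 0.03926/0.01144 = 3.432.
p-value = P(Z > 3.432) ≈ 0.0003.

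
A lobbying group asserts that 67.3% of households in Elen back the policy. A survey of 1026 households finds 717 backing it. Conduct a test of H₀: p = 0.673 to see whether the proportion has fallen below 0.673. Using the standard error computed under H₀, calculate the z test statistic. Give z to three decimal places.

z = 1.764

p̂ = 717/1026 ≈ 0.698830.
Standard error under H₀: √(0.673×0.327/1026) = 0.014646.
z = (0.698830 − 0.673)/0.014646 = 0.025830/0.014646 = 1.764.
p-value = P(Z < 1.764) ≈ 0.9611.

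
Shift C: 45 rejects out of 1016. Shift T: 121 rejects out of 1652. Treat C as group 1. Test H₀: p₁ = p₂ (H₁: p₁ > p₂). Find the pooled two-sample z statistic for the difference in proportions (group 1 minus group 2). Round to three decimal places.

p̂₁ = 45/1016 ≈ 0.04429, p̂₂ = 121/1652 ≈ 0.07324.
Pooled p̂ = (45+121)/(1016+1652) = 166/2668 = 0.06222.
SE = √(0.0583477 × 0.00158958) = 0.00963.
z = (0.04429 − 0.07324)/0.00963 = -0.02895/0.00963 = -3.006.

z = -3.006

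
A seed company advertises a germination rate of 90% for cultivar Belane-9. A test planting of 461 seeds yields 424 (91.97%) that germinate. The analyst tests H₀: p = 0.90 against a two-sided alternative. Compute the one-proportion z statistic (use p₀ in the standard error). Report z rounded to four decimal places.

p̂ = 424/461 = 0.919740.
Under H₀, SE = √(0.9·0.1/461) = √(0.000195228) = 0.013972.
z = (0.919740 − 0.9)/0.013972 = 0.019740/0.013972 = 1.4128.

z = 1.4128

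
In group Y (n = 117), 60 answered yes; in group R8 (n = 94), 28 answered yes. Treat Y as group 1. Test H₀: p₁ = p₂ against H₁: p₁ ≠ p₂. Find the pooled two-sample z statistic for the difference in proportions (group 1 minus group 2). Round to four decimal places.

z = 3.1473

p̂₁ = 60/117 ≈ 0.512821, p̂₂ = 28/94 ≈ 0.297872.
Pooled p̂ = (60+28)/(117+94) = 88/211 = 0.417062.
SE = √(0.243121 × 0.0191853) = 0.068296.
z = (0.512821 − 0.297872)/0.068296 = 0.214949/0.068296 = 3.1473.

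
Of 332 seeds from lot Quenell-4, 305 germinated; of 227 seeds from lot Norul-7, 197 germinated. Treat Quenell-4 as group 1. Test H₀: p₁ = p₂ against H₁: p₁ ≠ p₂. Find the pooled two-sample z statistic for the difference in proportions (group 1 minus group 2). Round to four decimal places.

z = 1.9505

p̂₁ = 305/332 = 0.918675, p̂₂ = 197/227 = 0.867841.
Pooled p̂ = (305+197)/(332+227) = 502/559 = 0.898032.
SE = √(0.0915704 × 0.00741733) = 0.026062.
z = (0.918675 − 0.867841)/0.026062 = 0.050834/0.026062 = 1.9505.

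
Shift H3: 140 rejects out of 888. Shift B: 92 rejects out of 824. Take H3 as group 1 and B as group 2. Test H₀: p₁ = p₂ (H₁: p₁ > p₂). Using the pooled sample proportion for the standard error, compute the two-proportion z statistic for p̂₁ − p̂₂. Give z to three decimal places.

p̂₁ = 140/888 = 0.157658, p̂₂ = 92/824 = 0.111650.
Pooled p̂ = (140+92)/(888+824) = 232/1712 = 0.135514.
SE = √(p̂(1−p̂)(1/n₁+1/n₂)) = √(0.135514·0.864486·0.00233972) = √(0.000274098) = 0.016556.
z = (0.157658 − 0.111650)/0.016556 = 0.046008/0.016556 = 2.779.

z = 2.779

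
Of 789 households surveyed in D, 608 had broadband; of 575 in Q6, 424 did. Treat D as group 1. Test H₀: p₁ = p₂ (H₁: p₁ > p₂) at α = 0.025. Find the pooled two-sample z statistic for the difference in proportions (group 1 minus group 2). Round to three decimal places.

z = 1.411

p̂₁ = 608/789 ≈ 0.77060, p̂₂ = 424/575 ≈ 0.73739.
Pooled p̂ = (608+424)/(789+575) = 1032/1364 = 0.75660.
SE = √(0.184157 × 0.00300656) = 0.02353.
z = (0.77060 − 0.73739)/0.02353 = 0.03321/0.02353 = 1.411.
p-value = P(Z > 1.411) ≈ 0.0791, so at α = 0.025 we fail to reject H₀.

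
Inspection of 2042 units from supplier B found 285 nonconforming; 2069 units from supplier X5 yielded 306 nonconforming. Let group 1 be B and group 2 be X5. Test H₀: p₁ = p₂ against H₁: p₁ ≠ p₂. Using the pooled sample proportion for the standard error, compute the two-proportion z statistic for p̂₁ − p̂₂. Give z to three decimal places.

p̂₁ = 285/2042 ≈ 0.13957, p̂₂ = 306/2069 ≈ 0.14790.
Pooled p̂ = (285+306)/(2042+2069) = 591/4111 = 0.14376.
SE = √(0.123094 × 0.000973041) = 0.01094.
z = (0.13957 − 0.14790)/0.01094 = -0.00833/0.01094 = -0.761.

z = -0.761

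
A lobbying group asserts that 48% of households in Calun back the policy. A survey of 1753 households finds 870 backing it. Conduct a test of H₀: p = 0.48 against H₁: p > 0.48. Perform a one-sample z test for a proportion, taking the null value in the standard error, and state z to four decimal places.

p̂ = 870/1753 ≈ 0.496292.
Standard error under H₀: √(0.48×0.52/1753) = 0.011932.
z = (0.496292 − 0.48)/0.011932 = 0.016292/0.011932 = 1.3654.

z = 1.3654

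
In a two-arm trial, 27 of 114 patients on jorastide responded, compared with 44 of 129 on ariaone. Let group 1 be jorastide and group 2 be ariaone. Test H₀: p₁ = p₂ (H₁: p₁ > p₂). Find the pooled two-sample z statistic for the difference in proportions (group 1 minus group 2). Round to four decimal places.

z = -1.7832

p̂₁ = 27/114 = 0.236842, p̂₂ = 44/129 = 0.341085.
Pooled p̂ = (27+44)/(114+129) = 71/243 = 0.292181.
SE = √(p̂(1−p̂)(1/n₁+1/n₂)) = √(0.292181·0.707819·0.0165239) = √(0.00341732) = 0.058458.
z = (0.236842 − 0.341085)/0.058458 = -0.104243/0.058458 = -1.7832.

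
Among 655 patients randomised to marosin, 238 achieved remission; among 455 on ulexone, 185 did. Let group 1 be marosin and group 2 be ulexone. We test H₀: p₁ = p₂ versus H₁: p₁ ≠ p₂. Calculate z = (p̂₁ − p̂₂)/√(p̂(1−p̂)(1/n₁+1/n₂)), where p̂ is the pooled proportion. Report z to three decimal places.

p̂₁ = 238/655 = 0.36336, p̂₂ = 185/455 = 0.40659.
Pooled p̂ = (238+185)/(655+455) = 423/1110 = 0.38108.
SE = √(p̂(1−p̂)(1/n₁+1/n₂)) = √(0.38108·0.61892·0.00372452) = √(0.000878459) = 0.02964.
z = (0.36336 − 0.40659)/0.02964 = -0.04323/0.02964 = -1.459.
Two-sided p-value ≈ 2·Φ(−1.459) = 0.1446.

z = -1.459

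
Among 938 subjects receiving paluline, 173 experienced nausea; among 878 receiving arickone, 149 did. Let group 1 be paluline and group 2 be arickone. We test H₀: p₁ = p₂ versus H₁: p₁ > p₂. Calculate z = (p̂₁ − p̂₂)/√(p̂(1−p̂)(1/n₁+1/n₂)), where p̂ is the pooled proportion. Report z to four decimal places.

p̂₁ = 173/938 ≈ 0.184435, p̂₂ = 149/878 ≈ 0.169704.
Pooled p̂ = (173+149)/(938+878) = 322/1816 = 0.177313.
SE = √(p̂(1−p̂)(1/n₁+1/n₂)) = √(0.177313·0.822687·0.00220505) = √(0.000321657) = 0.017935.
z = (0.184435 − 0.169704)/0.017935 = 0.014731/0.017935 = 0.8214.

z = 0.8214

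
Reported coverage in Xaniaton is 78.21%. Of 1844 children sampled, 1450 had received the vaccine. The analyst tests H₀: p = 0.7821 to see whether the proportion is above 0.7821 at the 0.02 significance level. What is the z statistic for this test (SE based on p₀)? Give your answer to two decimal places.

z = 0.44

p̂ = 1450/1844 = 0.7863.
SE = √(p₀(1−p₀)/n) = √(0.17042/1844) = 0.0096.
z = (0.7863 − 0.7821)/0.0096 = 0.0042/0.0096 = 0.44.
p-value = P(Z > 0.440) ≈ 0.3298; since p > α = 0.02, fail to reject H₀.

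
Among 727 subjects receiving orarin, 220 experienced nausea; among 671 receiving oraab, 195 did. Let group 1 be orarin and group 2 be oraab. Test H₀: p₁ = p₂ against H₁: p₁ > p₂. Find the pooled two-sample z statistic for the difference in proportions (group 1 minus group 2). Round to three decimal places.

z = 0.491

p̂₁ = 220/727 ≈ 0.30261, p̂₂ = 195/671 ≈ 0.29061.
Pooled p̂ = (220+195)/(727+671) = 415/1398 = 0.29685.
SE = √(p̂(1−p̂)(1/n₁+1/n₂)) = √(0.29685·0.70315·0.00286583) = √(0.000598188) = 0.02446.
z = (0.30261 − 0.29061)/0.02446 = 0.01200/0.02446 = 0.491.
p-value = P(Z > 0.491) ≈ 0.3118.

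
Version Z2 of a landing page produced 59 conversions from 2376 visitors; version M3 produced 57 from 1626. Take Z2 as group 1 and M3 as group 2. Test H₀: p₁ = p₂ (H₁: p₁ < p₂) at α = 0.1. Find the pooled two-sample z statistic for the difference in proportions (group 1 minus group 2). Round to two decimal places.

p̂₁ = 59/2376 = 0.02483, p̂₂ = 57/1626 = 0.03506.
Pooled p̂ = (59+57)/(2376+1626) = 116/4002 = 0.02899.
SE = √(p̂(1−p̂)(1/n₁+1/n₂)) = √(0.02899·0.97101·0.00103588) = √(2.91552e-05) = 0.00540.
z = (0.02483 − 0.03506)/0.00540 = -0.01023/0.00540 = -1.89.
p-value = P(Z < -1.893) ≈ 0.0292. With α = 0.1, reject H₀.

z = -1.89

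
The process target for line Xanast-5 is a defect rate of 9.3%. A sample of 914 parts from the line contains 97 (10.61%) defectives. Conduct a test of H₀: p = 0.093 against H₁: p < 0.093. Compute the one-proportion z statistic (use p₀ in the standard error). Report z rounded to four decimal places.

z = 1.3664

p̂ = 97/914 = 0.106127.
Under H₀, SE = √(0.093·0.907/914) = √(9.22877e-05) = 0.009607.
z = (0.106127 − 0.093)/0.009607 = 0.013127/0.009607 = 1.3664.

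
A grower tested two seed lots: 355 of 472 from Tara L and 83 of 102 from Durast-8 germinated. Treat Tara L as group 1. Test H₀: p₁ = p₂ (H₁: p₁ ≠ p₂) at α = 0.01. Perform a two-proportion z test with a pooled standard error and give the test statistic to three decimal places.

p̂₁ = 355/472 ≈ 0.75212, p̂₂ = 83/102 ≈ 0.81373.
Pooled p̂ = (355+83)/(472+102) = 438/574 = 0.76307.
SE = √(p̂(1−p̂)(1/n₁+1/n₂)) = √(0.76307·0.23693·0.0119226) = √(0.00215555) = 0.04643.
z = (0.75212 − 0.81373)/0.04643 = -0.06161/0.04643 = -1.327.
p-value = 2·P(Z > 1.327) ≈ 0.1845, so at α = 0.01 we fail to reject H₀.

z = -1.327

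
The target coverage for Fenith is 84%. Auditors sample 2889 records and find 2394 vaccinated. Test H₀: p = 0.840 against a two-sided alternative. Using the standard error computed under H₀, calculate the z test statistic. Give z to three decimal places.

p̂ = 2394/2889 = 0.82866.
Under H₀, SE = √(0.84·0.16/2889) = √(4.65213e-05) = 0.00682.
z = (0.82866 − 0.84)/0.00682 = -0.01134/0.00682 = -1.663.

z = -1.663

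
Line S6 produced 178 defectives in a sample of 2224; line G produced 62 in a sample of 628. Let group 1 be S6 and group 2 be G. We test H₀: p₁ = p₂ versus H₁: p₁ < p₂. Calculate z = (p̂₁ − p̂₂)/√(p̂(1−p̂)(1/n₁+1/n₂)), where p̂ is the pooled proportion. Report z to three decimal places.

p̂₁ = 178/2224 ≈ 0.08004, p̂₂ = 62/628 ≈ 0.09873.
Pooled p̂ = (178+62)/(2224+628) = 240/2852 = 0.08415.
SE = √(p̂(1−p̂)(1/n₁+1/n₂)) = √(0.08415·0.91585·0.002042) = √(0.000157377) = 0.01254.
z = (0.08004 − 0.09873)/0.01254 = -0.01869/0.01254 = -1.490.
p-value = P(Z < -1.490) ≈ 0.0681.

z = -1.490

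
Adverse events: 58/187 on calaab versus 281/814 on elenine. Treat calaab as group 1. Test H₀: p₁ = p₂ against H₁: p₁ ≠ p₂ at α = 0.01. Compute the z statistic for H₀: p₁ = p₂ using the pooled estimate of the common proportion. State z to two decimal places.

p̂₁ = 58/187 ≈ 0.3102, p̂₂ = 281/814 ≈ 0.3452.
Pooled p̂ = (58+281)/(187+814) = 339/1001 = 0.3387.
SE = √(0.22397 × 0.00657609) = 0.0384.
z = (0.3102 − 0.3452)/0.0384 = -0.0350/0.0384 = -0.91.
p-value = 2·P(Z > 0.913) ≈ 0.3611, so at α = 0.01 we fail to reject H₀.

z = -0.91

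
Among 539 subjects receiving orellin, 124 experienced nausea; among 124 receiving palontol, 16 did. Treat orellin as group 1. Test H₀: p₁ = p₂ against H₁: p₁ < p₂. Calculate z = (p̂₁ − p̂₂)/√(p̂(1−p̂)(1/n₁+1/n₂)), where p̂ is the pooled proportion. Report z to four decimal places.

p̂₁ = 124/539 = 0.2300557, p̂₂ = 16/124 = 0.1290323.
Pooled p̂ = (124+16)/(539+124) = 140/663 = 0.2111614.
SE = √(p̂(1−p̂)(1/n₁+1/n₂)) = √(0.2111614·0.7888386·0.0099198) = √(0.00165236) = 0.0406493.
z = (0.2300557 − 0.1290323)/0.0406493 = 0.1010234/0.0406493 = 2.4852.

z = 2.4852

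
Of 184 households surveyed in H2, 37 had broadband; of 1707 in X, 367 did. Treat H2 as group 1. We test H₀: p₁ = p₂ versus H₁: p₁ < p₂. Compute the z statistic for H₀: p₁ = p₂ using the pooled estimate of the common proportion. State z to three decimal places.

p̂₁ = 37/184 = 0.20109, p̂₂ = 367/1707 = 0.21500.
Pooled p̂ = (37+367)/(184+1707) = 404/1891 = 0.21364.
SE = √(0.168 × 0.00602061) = 0.03180.
z = (0.20109 − 0.21500)/0.03180 = -0.01391/0.03180 = -0.437.
p-value = P(Z < -0.437) ≈ 0.3309.

z = -0.437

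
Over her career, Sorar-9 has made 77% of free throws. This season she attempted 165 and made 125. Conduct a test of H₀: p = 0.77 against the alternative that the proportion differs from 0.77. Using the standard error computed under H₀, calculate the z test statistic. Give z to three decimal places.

z = -0.379

p̂ = 125/165 ≈ 0.75758.
Under H₀, SE = √(0.77·0.23/165) = √(0.00107333) = 0.03276.
z = (0.75758 − 0.77)/0.03276 = -0.01242/0.03276 = -0.379.
p-value = 2·P(Z > 0.379) ≈ 0.7045.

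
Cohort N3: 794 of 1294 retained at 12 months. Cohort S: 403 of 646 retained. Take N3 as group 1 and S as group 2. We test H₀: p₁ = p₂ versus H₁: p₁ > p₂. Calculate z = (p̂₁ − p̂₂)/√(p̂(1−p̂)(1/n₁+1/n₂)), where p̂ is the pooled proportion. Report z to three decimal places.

z = -0.437

p̂₁ = 794/1294 ≈ 0.61360, p̂₂ = 403/646 ≈ 0.62384.
Pooled p̂ = (794+403)/(1294+646) = 1197/1940 = 0.61701.
SE = √(p̂(1−p̂)(1/n₁+1/n₂)) = √(0.61701·0.38299·0.00232079) = √(0.000548421) = 0.02342.
z = (0.61360 − 0.62384)/0.02342 = -0.01024/0.02342 = -0.437.
p-value = P(Z > -0.437) ≈ 0.6690.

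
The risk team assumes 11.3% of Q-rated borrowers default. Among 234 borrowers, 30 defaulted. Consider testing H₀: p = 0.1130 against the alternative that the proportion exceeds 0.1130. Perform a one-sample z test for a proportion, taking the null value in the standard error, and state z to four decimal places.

p̂ = 30/234 = 0.128205.
SE = √(p₀(1−p₀)/n) = √(0.10023/234) = 0.020696.
z = (0.128205 − 0.113)/0.020696 = 0.015205/0.020696 = 0.7347.
p-value = P(Z > 0.735) ≈ 0.2313.

z = 0.7347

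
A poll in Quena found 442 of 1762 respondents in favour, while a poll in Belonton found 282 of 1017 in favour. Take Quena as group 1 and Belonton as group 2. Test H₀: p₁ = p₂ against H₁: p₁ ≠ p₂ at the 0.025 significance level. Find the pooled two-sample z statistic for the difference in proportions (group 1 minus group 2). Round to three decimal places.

p̂₁ = 442/1762 ≈ 0.250851, p̂₂ = 282/1017 ≈ 0.277286.
Pooled p̂ = (442+282)/(1762+1017) = 724/2779 = 0.260525.
SE = √(p̂(1−p̂)(1/n₁+1/n₂)) = √(0.260525·0.739475·0.00155082) = √(0.000298769) = 0.017285.
z = (0.250851 − 0.277286)/0.017285 = -0.026435/0.017285 = -1.529.
p-value = 2·P(Z > 1.529) ≈ 0.1262. With α = 0.025, fail to reject H₀.

z = -1.529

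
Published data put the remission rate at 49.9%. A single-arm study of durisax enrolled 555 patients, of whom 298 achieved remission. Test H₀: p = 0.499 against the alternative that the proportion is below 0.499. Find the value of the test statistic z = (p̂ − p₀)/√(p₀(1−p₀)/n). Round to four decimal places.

z = 1.7875

p̂ = 298/555 ≈ 0.536937.
SE = √(p₀(1−p₀)/n) = √(0.25/555) = 0.021224.
z = (0.536937 − 0.499)/0.021224 = 0.037937/0.021224 = 1.7875.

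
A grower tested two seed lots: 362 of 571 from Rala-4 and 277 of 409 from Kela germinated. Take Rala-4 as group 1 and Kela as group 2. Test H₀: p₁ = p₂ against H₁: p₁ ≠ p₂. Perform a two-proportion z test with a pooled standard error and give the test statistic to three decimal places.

z = -1.403

p̂₁ = 362/571 = 0.633975, p̂₂ = 277/409 = 0.677262.
Pooled p̂ = (362+277)/(571+409) = 639/980 = 0.652041.
SE = √(p̂(1−p̂)(1/n₁+1/n₂)) = √(0.652041·0.347959·0.0041963) = √(0.000952072) = 0.030856.
z = (0.633975 − 0.677262)/0.030856 = -0.043287/0.030856 = -1.403.
Two-sided p-value ≈ 2·Φ(−1.403) = 0.1607.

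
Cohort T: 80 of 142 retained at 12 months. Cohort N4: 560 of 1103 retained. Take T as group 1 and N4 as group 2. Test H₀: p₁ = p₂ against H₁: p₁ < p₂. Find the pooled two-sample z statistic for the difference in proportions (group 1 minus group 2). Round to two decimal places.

p̂₁ = 80/142 = 0.5634, p̂₂ = 560/1103 = 0.5077.
Pooled p̂ = (80+560)/(142+1103) = 640/1245 = 0.5141.
SE = √(0.249802 × 0.00794887) = 0.0446.
z = (0.5634 − 0.5077)/0.0446 = 0.0557/0.0446 = 1.25.

z = 1.25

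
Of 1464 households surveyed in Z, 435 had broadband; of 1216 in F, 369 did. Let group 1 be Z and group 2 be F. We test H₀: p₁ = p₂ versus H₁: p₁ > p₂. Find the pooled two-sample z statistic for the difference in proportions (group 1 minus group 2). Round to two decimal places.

p̂₁ = 435/1464 = 0.2971, p̂₂ = 369/1216 = 0.3035.
Pooled p̂ = (435+369)/(1464+1216) = 804/2680 = 0.3000.
SE = √(p̂(1−p̂)(1/n₁+1/n₂)) = √(0.3000·0.7000·0.00150543) = √(0.00031614) = 0.0178.
z = (0.2971 − 0.3035)/0.0178 = -0.0064/0.0178 = -0.36.

z = -0.36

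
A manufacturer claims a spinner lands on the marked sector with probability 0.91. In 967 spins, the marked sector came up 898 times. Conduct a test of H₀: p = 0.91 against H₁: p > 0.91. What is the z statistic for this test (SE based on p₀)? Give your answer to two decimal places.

p̂ = 898/967 = 0.92865.
Under H₀, SE = √(0.91·0.09/967) = √(8.46949e-05) = 0.00920.
z = (0.92865 − 0.91)/0.00920 = 0.01865/0.00920 = 2.03.
p-value = P(Z > 2.026) ≈ 0.0214.

z = 2.03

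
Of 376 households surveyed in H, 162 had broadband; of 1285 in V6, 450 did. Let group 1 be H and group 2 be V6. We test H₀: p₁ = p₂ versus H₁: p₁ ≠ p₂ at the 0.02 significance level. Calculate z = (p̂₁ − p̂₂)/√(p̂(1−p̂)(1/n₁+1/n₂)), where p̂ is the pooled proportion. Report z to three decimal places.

p̂₁ = 162/376 = 0.43085, p̂₂ = 450/1285 = 0.35019.
Pooled p̂ = (162+450)/(376+1285) = 612/1661 = 0.36845.
SE = √(0.232695 × 0.00343778) = 0.02828.
z = (0.43085 − 0.35019)/0.02828 = 0.08066/0.02828 = 2.852.
Two-sided p-value ≈ 2·Φ(−2.852) = 0.0043; since p < α = 0.02, reject H₀.

z = 2.852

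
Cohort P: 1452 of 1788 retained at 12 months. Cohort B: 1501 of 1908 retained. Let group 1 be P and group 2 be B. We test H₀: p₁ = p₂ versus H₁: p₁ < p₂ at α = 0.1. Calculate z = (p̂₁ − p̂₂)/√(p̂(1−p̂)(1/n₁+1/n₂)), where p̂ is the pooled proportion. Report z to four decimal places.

z = 1.9250

p̂₁ = 1452/1788 = 0.812081, p̂₂ = 1501/1908 = 0.786688.
Pooled p̂ = (1452+1501)/(1788+1908) = 2953/3696 = 0.798972.
SE = √(0.160616 × 0.00108339) = 0.013191.
z = (0.812081 − 0.786688)/0.013191 = 0.025393/0.013191 = 1.9250.
p-value = P(Z < 1.925) ≈ 0.9729, so at α = 0.1 we fail to reject H₀.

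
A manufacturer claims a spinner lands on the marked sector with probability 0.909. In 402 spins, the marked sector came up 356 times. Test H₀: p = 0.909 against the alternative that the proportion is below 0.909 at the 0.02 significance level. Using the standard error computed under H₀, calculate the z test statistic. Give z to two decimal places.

p̂ = 356/402 ≈ 0.88557.
Standard error under H₀: √(0.909×0.091/402) = 0.01434.
z = (0.88557 − 0.909)/0.01434 = -0.02343/0.01434 = -1.63.
p-value = P(Z < -1.633) ≈ 0.0512; since p > α = 0.02, fail to reject H₀.

z = -1.63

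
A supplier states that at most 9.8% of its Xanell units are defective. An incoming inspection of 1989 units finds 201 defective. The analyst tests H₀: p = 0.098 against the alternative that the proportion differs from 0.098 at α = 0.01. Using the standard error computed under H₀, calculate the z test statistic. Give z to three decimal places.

p̂ = 201/1989 ≈ 0.101056.
SE = √(p₀(1−p₀)/n) = √(0.088396/1989) = 0.006667.
z = (0.101056 − 0.098)/0.006667 = 0.003056/0.006667 = 0.458.
p-value = 2·P(Z > 0.458) ≈ 0.6467. With α = 0.01, fail to reject H₀.

z = 0.458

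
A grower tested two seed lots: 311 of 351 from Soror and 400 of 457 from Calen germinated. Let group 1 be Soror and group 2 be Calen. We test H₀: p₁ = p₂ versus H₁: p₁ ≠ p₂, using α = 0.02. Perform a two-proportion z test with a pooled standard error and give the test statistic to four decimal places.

z = 0.4667

p̂₁ = 311/351 = 0.886040, p̂₂ = 400/457 = 0.875274.
Pooled p̂ = (311+400)/(351+457) = 711/808 = 0.879950.
SE = √(p̂(1−p̂)(1/n₁+1/n₂)) = √(0.879950·0.120050·0.00503719) = √(0.000532116) = 0.023068.
z = (0.886040 − 0.875274)/0.023068 = 0.010766/0.023068 = 0.4667.
p-value = 2·P(Z > 0.467) ≈ 0.6407. With α = 0.02, fail to reject H₀.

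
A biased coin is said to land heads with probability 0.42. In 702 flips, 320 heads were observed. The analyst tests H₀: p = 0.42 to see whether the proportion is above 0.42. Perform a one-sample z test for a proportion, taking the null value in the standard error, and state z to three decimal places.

p̂ = 320/702 ≈ 0.45584.
Under H₀, SE = √(0.42·0.58/702) = √(0.000347009) = 0.01863.
z = (0.45584 − 0.42)/0.01863 = 0.03584/0.01863 = 1.924.
p-value = P(Z > 1.924) ≈ 0.0272.

z = 1.924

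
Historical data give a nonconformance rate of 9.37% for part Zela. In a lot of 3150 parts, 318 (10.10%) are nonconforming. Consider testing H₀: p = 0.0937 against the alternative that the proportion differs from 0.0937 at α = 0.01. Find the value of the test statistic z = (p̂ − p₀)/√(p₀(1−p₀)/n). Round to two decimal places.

z = 1.40

p̂ = 318/3150 = 0.1010.
Standard error under H₀: √(0.0937×0.9063/3150) = 0.0052.
z = (0.1010 − 0.0937)/0.0052 = 0.0073/0.0052 = 1.40.
Two-sided p-value ≈ 2·Φ(−1.397) = 0.1625; since p > α = 0.01, fail to reject H₀.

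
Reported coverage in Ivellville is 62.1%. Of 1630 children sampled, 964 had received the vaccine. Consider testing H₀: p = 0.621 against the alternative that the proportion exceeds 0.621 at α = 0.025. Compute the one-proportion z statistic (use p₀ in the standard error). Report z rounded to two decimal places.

p̂ = 964/1630 ≈ 0.59141.
Under H₀, SE = √(0.621·0.379/1630) = √(0.000144392) = 0.01202.
z = (0.59141 − 0.621)/0.01202 = -0.02959/0.01202 = -2.46.
p-value = P(Z > -2.462) ≈ 0.9931. With α = 0.025, fail to reject H₀.

z = -2.46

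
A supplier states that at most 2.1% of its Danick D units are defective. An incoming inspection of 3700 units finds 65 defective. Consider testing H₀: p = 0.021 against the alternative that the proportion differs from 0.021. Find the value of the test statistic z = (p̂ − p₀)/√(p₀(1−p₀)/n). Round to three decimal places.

p̂ = 65/3700 ≈ 0.017568.
SE = √(p₀(1−p₀)/n) = √(0.020559/3700) = 0.002357.
z = (0.017568 − 0.021)/0.002357 = -0.003432/0.002357 = -1.456.

z = -1.456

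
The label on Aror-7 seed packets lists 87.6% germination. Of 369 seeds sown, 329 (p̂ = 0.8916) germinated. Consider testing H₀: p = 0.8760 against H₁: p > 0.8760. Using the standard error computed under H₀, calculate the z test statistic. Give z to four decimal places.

p̂ = 329/369 = 0.891599.
SE = √(p₀(1−p₀)/n) = √(0.10862/369) = 0.017157.
z = (0.891599 − 0.876)/0.017157 = 0.015599/0.017157 = 0.9092.

z = 0.9092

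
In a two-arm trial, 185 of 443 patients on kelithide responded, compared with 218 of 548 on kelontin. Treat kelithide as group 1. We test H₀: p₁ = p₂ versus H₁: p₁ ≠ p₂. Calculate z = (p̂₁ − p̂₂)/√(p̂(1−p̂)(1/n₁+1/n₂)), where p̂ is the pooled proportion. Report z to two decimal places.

z = 0.63

p̂₁ = 185/443 = 0.4176, p̂₂ = 218/548 = 0.3978.
Pooled p̂ = (185+218)/(443+548) = 403/991 = 0.4067.
SE = √(p̂(1−p̂)(1/n₁+1/n₂)) = √(0.4067·0.5933·0.00408215) = √(0.000984973) = 0.0314.
z = (0.4176 − 0.3978)/0.0314 = 0.0198/0.0314 = 0.63.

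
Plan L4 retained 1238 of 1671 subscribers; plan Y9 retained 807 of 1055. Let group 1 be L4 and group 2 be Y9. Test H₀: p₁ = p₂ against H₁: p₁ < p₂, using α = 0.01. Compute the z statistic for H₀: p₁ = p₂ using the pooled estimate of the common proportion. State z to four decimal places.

p̂₁ = 1238/1671 = 0.740874, p̂₂ = 807/1055 = 0.764929.
Pooled p̂ = (1238+807)/(1671+1055) = 2045/2726 = 0.750183.
SE = √(0.187408 × 0.00154631) = 0.017023.
z = (0.740874 − 0.764929)/0.017023 = -0.024055/0.017023 = -1.4131.
p-value = P(Z < -1.413) ≈ 0.0788, so at α = 0.01 we fail to reject H₀.

z = -1.4131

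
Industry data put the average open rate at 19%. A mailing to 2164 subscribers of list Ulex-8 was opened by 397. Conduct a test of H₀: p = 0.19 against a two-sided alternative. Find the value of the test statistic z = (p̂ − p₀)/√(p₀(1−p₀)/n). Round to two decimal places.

p̂ = 397/2164 = 0.18346.
SE = √(p₀(1−p₀)/n) = √(0.1539/2164) = 0.00843.
z = (0.18346 − 0.19)/0.00843 = -0.00654/0.00843 = -0.78.

z = -0.78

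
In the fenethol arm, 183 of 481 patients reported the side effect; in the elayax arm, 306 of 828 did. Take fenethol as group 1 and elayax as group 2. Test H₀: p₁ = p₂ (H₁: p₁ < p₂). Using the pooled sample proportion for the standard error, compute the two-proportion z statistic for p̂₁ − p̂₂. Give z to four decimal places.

p̂₁ = 183/481 = 0.380457, p̂₂ = 306/828 = 0.369565.
Pooled p̂ = (183+306)/(481+828) = 489/1309 = 0.373568.
SE = √(p̂(1−p̂)(1/n₁+1/n₂)) = √(0.373568·0.626432·0.00328673) = √(0.000769144) = 0.027733.
z = (0.380457 − 0.369565)/0.027733 = 0.010892/0.027733 = 0.3927.
p-value = P(Z < 0.393) ≈ 0.6527.

z = 0.3927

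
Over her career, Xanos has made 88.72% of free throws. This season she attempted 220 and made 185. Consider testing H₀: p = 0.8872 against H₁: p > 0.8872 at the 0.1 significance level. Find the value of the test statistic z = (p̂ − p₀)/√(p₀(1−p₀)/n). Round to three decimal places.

p̂ = 185/220 = 0.84091.
SE = √(p₀(1−p₀)/n) = √(0.10008/220) = 0.02133.
z = (0.84091 − 0.8872)/0.02133 = -0.04629/0.02133 = -2.170.
p-value = P(Z > -2.170) ≈ 0.9850; since p > α = 0.1, fail to reject H₀.

z = -2.170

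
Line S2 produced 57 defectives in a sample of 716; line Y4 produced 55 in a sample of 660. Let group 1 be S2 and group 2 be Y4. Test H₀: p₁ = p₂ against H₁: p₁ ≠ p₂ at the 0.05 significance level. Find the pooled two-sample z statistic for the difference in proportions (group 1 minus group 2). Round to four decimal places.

z = -0.2524

p̂₁ = 57/716 = 0.079609, p̂₂ = 55/660 = 0.083333.
Pooled p̂ = (57+55)/(716+660) = 112/1376 = 0.081395.
SE = √(p̂(1−p̂)(1/n₁+1/n₂)) = √(0.081395·0.918605·0.0029118) = √(0.000217716) = 0.014755.
z = (0.079609 − 0.083333)/0.014755 = -0.003724/0.014755 = -0.2524.
Two-sided p-value ≈ 2·Φ(−0.252) = 0.8007. With α = 0.05, fail to reject H₀.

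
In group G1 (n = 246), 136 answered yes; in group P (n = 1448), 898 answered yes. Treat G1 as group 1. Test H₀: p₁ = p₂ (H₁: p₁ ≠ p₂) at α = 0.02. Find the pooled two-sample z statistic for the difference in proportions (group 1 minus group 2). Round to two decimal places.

p̂₁ = 136/246 = 0.55285, p̂₂ = 898/1448 = 0.62017.
Pooled p̂ = (136+898)/(246+1448) = 1034/1694 = 0.61039.
SE = √(0.237814 × 0.00475565) = 0.03363.
z = (0.55285 − 0.62017)/0.03363 = -0.06732/0.03363 = -2.00.
p-value = 2·P(Z > 2.002) ≈ 0.0453, so at α = 0.02 we fail to reject H₀.

z = -2.00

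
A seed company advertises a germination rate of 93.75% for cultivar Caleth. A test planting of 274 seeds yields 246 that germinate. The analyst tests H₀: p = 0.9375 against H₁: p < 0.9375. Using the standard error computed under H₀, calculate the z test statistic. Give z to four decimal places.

p̂ = 246/274 = 0.8978102.
SE = √(p₀(1−p₀)/n) = √(0.058594/274) = 0.0146235.
z = (0.8978102 − 0.9375)/0.0146235 = -0.0396898/0.0146235 = -2.7141.
p-value = P(Z < -2.714) ≈ 0.0033.

z = -2.7141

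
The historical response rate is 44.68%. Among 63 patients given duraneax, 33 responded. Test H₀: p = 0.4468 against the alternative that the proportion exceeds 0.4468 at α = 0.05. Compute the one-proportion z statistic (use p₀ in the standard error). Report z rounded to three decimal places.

p̂ = 33/63 = 0.52381.
SE = √(p₀(1−p₀)/n) = √(0.24717/63) = 0.06264.
z = (0.52381 − 0.4468)/0.06264 = 0.07701/0.06264 = 1.229.
p-value = P(Z > 1.229) ≈ 0.1094, so at α = 0.05 we fail to reject H₀.

z = 1.229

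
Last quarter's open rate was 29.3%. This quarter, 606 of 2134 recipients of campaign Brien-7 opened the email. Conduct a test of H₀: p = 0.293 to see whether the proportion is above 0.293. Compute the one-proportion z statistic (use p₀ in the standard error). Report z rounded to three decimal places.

p̂ = 606/2134 = 0.283974.
SE = √(p₀(1−p₀)/n) = √(0.20715/2134) = 0.009852.
z = (0.283974 − 0.293)/0.009852 = -0.009026/0.009852 = -0.916.
p-value = P(Z > -0.916) ≈ 0.8202.

z = -0.916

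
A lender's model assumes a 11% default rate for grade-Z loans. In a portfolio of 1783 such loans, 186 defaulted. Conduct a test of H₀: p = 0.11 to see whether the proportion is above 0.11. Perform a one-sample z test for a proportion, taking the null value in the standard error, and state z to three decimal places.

p̂ = 186/1783 ≈ 0.10432.
Under H₀, SE = √(0.11·0.89/1783) = √(5.49075e-05) = 0.00741.
z = (0.10432 − 0.11)/0.00741 = -0.00568/0.00741 = -0.767.

z = -0.767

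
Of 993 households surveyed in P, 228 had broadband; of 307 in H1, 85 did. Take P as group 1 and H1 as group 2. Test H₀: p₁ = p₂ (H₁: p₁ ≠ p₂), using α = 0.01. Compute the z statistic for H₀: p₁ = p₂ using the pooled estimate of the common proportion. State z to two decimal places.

p̂₁ = 228/993 ≈ 0.22961, p̂₂ = 85/307 ≈ 0.27687.
Pooled p̂ = (228+85)/(993+307) = 313/1300 = 0.24077.
SE = √(p̂(1−p̂)(1/n₁+1/n₂)) = √(0.24077·0.75923·0.00426438) = √(0.000779526) = 0.02792.
z = (0.22961 − 0.27687)/0.02792 = -0.04726/0.02792 = -1.69.
p-value = 2·P(Z > 1.693) ≈ 0.0905; since p > α = 0.01, fail to reject H₀.

z = -1.69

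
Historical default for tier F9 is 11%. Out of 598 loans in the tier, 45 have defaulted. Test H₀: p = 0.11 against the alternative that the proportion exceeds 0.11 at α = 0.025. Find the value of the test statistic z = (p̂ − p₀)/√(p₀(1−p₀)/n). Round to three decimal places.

z = -2.716

p̂ = 45/598 = 0.075251.
Under H₀, SE = √(0.11·0.89/598) = √(0.000163712) = 0.012795.
z = (0.075251 − 0.11)/0.012795 = -0.034749/0.012795 = -2.716.
p-value = P(Z > -2.716) ≈ 0.9967, so at α = 0.025 we fail to reject H₀.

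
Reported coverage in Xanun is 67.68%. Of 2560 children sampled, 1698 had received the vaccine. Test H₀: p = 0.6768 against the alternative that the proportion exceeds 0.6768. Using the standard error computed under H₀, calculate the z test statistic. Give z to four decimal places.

p̂ = 1698/2560 ≈ 0.663281.
Under H₀, SE = √(0.6768·0.3232/2560) = √(8.5446e-05) = 0.009244.
z = (0.663281 − 0.6768)/0.009244 = -0.013519/0.009244 = -1.4625.
p-value = P(Z > -1.462) ≈ 0.9282.

z = -1.4625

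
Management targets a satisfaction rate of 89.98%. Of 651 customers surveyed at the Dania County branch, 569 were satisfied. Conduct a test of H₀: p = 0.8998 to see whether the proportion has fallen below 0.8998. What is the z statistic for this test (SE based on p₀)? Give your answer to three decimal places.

z = -2.189

p̂ = 569/651 = 0.87404.
Under H₀, SE = √(0.8998·0.1002/651) = √(0.000138495) = 0.01177.
z = (0.87404 − 0.8998)/0.01177 = -0.02576/0.01177 = -2.189.
p-value = P(Z < -2.189) ≈ 0.0143.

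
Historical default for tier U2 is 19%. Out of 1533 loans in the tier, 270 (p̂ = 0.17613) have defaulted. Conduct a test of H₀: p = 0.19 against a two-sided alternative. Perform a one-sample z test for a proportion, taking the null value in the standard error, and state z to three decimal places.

z = -1.385

p̂ = 270/1533 ≈ 0.176125.
Under H₀, SE = √(0.19·0.81/1533) = √(0.000100391) = 0.010020.
z = (0.176125 − 0.19)/0.010020 = -0.013875/0.010020 = -1.385.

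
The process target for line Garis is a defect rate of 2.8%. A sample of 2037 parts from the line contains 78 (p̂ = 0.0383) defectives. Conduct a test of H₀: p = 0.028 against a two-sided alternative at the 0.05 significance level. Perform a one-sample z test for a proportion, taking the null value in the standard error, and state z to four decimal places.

p̂ = 78/2037 = 0.0382916.
Standard error under H₀: √(0.028×0.972/2037) = 0.0036552.
z = (0.0382916 − 0.028)/0.0036552 = 0.0102916/0.0036552 = 2.8156.
p-value = 2·P(Z > 2.816) ≈ 0.0049. With α = 0.05, reject H₀.

z = 2.8156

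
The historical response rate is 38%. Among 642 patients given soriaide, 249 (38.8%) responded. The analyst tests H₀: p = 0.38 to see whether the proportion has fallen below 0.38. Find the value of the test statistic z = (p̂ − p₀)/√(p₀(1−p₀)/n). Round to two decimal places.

z = 0.41

p̂ = 249/642 ≈ 0.3879.
SE = √(p₀(1−p₀)/n) = √(0.2356/642) = 0.0192.
z = (0.3879 − 0.38)/0.0192 = 0.0079/0.0192 = 0.41.
p-value = P(Z < 0.410) ≈ 0.6590.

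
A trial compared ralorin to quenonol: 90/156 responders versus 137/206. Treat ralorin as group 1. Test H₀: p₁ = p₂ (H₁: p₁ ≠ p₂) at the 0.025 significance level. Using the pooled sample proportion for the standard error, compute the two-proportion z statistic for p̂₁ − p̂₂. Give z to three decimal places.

p̂₁ = 90/156 ≈ 0.57692, p̂₂ = 137/206 ≈ 0.66505.
Pooled p̂ = (90+137)/(156+206) = 227/362 = 0.62707.
SE = √(p̂(1−p̂)(1/n₁+1/n₂)) = √(0.62707·0.37293·0.0112646) = √(0.00263426) = 0.05133.
z = (0.57692 − 0.66505)/0.05133 = -0.08813/0.05133 = -1.717.
Two-sided p-value ≈ 2·Φ(−1.717) = 0.0860, so at α = 0.025 we fail to reject H₀.

z = -1.717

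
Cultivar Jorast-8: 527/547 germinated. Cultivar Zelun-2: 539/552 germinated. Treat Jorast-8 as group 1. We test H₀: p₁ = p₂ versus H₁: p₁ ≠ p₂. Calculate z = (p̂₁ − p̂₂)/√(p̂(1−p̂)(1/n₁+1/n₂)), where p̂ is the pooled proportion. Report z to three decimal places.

z = -1.264

p̂₁ = 527/547 = 0.963437, p̂₂ = 539/552 = 0.976449.
Pooled p̂ = (527+539)/(547+552) = 1066/1099 = 0.969973.
SE = √(0.0291257 × 0.00363975) = 0.010296.
z = (0.963437 − 0.976449)/0.010296 = -0.013012/0.010296 = -1.264.
Two-sided p-value ≈ 2·Φ(−1.264) = 0.2063.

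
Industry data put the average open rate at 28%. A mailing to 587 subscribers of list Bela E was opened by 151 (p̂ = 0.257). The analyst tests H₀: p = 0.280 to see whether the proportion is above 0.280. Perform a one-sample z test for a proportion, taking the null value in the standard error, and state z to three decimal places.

p̂ = 151/587 ≈ 0.25724.
SE = √(p₀(1−p₀)/n) = √(0.2016/587) = 0.01853.
z = (0.25724 − 0.28)/0.01853 = -0.02276/0.01853 = -1.228.
p-value = P(Z > -1.228) ≈ 0.8903.

z = -1.228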